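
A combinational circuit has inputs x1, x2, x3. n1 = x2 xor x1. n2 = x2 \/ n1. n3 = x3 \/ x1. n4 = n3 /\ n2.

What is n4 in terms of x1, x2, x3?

(x3 \/ x1) /\ (x2 \/ (x2 xor x1))

n1 = x2 xor x1
n2 = x2 \/ n1 = x2 \/ (x2 xor x1)
n3 = x3 \/ x1
n4 = n3 /\ n2 = (x3 \/ x1) /\ (x2 \/ (x2 xor x1))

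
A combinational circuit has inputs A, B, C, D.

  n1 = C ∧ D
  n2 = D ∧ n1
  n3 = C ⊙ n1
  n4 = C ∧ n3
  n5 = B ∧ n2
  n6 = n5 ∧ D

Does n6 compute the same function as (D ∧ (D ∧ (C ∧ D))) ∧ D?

No

n1 = C ∧ D
n2 = D ∧ n1 = D ∧ (C ∧ D)
n5 = B ∧ n2 = B ∧ (D ∧ (C ∧ D))
n6 = n5 ∧ D = (B ∧ (D ∧ (C ∧ D))) ∧ D
At A=0, B=0, C=1, D=1: circuit gives 0, formula gives 1.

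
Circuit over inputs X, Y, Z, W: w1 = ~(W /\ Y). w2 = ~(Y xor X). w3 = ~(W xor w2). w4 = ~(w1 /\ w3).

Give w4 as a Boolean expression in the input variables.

~((~(W /\ Y)) /\ (~(W xor (~(Y xor X)))))

w1 = ~(W /\ Y)
w2 = ~(Y xor X)
w3 = ~(W xor w2) = ~(W xor (~(Y xor X)))
w4 = ~(w1 /\ w3) = ~((~(W /\ Y)) /\ (~(W xor (~(Y xor X)))))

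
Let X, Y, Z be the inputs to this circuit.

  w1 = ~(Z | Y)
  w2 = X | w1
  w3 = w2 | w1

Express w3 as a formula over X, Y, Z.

(X | (~(Z | Y))) | (~(Z | Y))

w1 = ~(Z | Y)
w2 = X | w1 = X | (~(Z | Y))
w3 = w2 | w1 = (X | (~(Z | Y))) | (~(Z | Y))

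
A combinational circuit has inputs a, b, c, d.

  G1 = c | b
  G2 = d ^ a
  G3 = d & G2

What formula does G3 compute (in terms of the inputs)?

d & (d ^ a)

G2 = d ^ a
G3 = d & G2 = d & (d ^ a)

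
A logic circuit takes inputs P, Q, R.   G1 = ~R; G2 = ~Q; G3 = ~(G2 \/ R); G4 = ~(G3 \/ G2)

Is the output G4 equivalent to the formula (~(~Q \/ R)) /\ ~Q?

G2 = ~Q
G3 = ~(G2 \/ R) = ~(~Q \/ R)
G4 = ~(G3 \/ G2) = ~((~(~Q \/ R)) \/ ~Q)
At P=0, Q=1, R=1: circuit gives 1, formula gives 0.

No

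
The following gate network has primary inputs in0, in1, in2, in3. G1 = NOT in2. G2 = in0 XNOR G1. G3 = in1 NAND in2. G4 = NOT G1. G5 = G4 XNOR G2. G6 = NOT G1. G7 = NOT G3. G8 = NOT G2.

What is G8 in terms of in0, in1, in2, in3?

G1 = NOT in2
G2 = in0 XNOR G1 = in0 XNOR NOT in2
G8 = NOT G2 = NOT (in0 XNOR NOT in2)

NOT (in0 XNOR NOT in2)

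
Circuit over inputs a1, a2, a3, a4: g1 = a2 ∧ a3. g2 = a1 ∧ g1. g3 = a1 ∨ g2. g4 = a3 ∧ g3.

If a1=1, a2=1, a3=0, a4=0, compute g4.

0

g1 = 1 ∧ 0 = 0
g2 = 1 ∧ 0 = 0
g3 = 1 ∨ 0 = 1
g4 = 0 ∧ 1 = 0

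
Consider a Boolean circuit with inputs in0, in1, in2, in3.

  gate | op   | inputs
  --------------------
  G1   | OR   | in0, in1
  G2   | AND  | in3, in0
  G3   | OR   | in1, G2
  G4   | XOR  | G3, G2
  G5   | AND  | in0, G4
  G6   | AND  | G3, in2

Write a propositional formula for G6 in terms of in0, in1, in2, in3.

G2 = in3 AND in0
G3 = in1 OR G2 = in1 OR (in3 AND in0)
G6 = G3 AND in2 = (in1 OR (in3 AND in0)) AND in2

(in1 OR (in3 AND in0)) AND in2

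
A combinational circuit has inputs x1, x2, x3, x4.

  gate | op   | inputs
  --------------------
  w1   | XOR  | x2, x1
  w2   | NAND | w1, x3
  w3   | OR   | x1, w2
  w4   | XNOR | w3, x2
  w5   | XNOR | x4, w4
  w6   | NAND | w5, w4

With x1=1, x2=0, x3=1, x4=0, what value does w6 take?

1

w1 = 0 XOR 1 = 1
w2 = 1 NAND 1 = 0
w3 = 1 OR 0 = 1
w4 = 1 XNOR 0 = 0
w5 = 0 XNOR 0 = 1
w6 = 1 NAND 0 = 1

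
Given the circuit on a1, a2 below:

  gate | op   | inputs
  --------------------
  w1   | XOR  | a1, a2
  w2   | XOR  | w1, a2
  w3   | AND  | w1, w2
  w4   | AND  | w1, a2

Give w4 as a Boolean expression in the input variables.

(a1 XOR a2) AND a2

w1 = a1 XOR a2
w4 = w1 AND a2 = (a1 XOR a2) AND a2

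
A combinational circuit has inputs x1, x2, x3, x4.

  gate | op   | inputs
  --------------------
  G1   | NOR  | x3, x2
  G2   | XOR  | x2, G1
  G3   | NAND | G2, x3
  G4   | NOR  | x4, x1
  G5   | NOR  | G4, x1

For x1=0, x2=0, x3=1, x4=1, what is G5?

1

G4 = 1 NOR 0 = 0
G5 = 0 NOR 0 = 1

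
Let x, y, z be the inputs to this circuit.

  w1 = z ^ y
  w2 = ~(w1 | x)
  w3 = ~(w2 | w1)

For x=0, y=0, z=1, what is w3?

0

w1 = 1 ^ 0 = 1
w2 = ~(1 | 0) = 0
w3 = ~(0 | 1) = 0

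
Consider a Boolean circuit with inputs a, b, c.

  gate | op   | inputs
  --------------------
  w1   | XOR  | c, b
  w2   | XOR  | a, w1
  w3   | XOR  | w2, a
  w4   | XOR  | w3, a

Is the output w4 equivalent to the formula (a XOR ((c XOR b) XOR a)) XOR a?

Yes

w1 = c XOR b
w2 = a XOR w1 = a XOR (c XOR b)
w3 = w2 XOR a = (a XOR (c XOR b)) XOR a
w4 = w3 XOR a = ((a XOR (c XOR b)) XOR a) XOR a
At a=0, b=0, c=0: circuit gives 0, formula gives 0.
At a=0, b=0, c=1: circuit gives 1, formula gives 1.
Agrees on all 8 inputs.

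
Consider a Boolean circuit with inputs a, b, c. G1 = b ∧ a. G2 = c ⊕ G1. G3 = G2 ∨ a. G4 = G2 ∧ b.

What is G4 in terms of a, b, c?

G1 = b ∧ a
G2 = c ⊕ G1 = c ⊕ (b ∧ a)
G4 = G2 ∧ b = (c ⊕ (b ∧ a)) ∧ b

(c ⊕ (b ∧ a)) ∧ b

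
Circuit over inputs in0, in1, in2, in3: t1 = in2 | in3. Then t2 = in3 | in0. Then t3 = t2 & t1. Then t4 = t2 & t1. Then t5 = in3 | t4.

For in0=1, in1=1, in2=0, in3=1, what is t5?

1

t1 = 0 | 1 = 1
t2 = 1 | 1 = 1
t4 = 1 & 1 = 1
t5 = 1 | 1 = 1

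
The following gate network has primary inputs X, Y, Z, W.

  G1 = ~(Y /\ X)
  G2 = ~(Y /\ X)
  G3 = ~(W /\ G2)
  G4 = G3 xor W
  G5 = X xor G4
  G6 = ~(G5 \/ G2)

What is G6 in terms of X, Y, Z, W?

G2 = ~(Y /\ X)
G3 = ~(W /\ G2) = ~(W /\ (~(Y /\ X)))
G4 = G3 xor W = (~(W /\ (~(Y /\ X)))) xor W
G5 = X xor G4 = X xor ((~(W /\ (~(Y /\ X)))) xor W)
G6 = ~(G5 \/ G2) = ~((X xor ((~(W /\ (~(Y /\ X)))) xor W)) \/ (~(Y /\ X)))

~((X xor ((~(W /\ (~(Y /\ X)))) xor W)) \/ (~(Y /\ X)))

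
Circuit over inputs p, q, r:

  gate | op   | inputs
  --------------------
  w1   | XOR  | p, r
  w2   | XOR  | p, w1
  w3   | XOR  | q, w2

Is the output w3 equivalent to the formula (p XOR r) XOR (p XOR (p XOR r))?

No

w1 = p XOR r
w2 = p XOR w1 = p XOR (p XOR r)
w3 = q XOR w2 = q XOR (p XOR (p XOR r))
At p=0, q=0, r=1: circuit gives 1, formula gives 0.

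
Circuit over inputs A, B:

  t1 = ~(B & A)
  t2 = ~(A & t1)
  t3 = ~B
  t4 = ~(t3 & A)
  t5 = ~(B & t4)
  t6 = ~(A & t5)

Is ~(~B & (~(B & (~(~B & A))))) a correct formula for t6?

No

t3 = ~B
t4 = ~(t3 & A) = ~(~B & A)
t5 = ~(B & t4) = ~(B & (~(~B & A)))
t6 = ~(A & t5) = ~(A & (~(B & (~(~B & A)))))
At A=0, B=0: circuit gives 1, formula gives 0.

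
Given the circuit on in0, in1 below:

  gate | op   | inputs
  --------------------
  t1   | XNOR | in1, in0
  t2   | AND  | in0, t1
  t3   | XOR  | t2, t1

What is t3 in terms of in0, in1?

t1 = in1 XNOR in0
t2 = in0 AND t1 = in0 AND (in1 XNOR in0)
t3 = t2 XOR t1 = (in0 AND (in1 XNOR in0)) XOR (in1 XNOR in0)

(in0 AND (in1 XNOR in0)) XOR (in1 XNOR in0)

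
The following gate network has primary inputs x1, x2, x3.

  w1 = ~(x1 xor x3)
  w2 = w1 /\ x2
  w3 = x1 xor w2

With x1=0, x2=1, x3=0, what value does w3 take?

1

w1 = ~(0 xor 0) = 1
w2 = 1 /\ 1 = 1
w3 = 0 xor 1 = 1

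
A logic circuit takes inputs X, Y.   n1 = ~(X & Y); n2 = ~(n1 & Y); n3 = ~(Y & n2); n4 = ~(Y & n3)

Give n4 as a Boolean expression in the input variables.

n1 = ~(X & Y)
n2 = ~(n1 & Y) = ~((~(X & Y)) & Y)
n3 = ~(Y & n2) = ~(Y & (~((~(X & Y)) & Y)))
n4 = ~(Y & n3) = ~(Y & (~(Y & (~((~(X & Y)) & Y)))))

~(Y & (~(Y & (~((~(X & Y)) & Y)))))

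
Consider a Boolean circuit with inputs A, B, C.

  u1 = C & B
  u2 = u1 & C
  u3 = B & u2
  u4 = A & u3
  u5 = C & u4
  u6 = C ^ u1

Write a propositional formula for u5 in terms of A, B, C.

C & (A & (B & ((C & B) & C)))

u1 = C & B
u2 = u1 & C = (C & B) & C
u3 = B & u2 = B & ((C & B) & C)
u4 = A & u3 = A & (B & ((C & B) & C))
u5 = C & u4 = C & (A & (B & ((C & B) & C)))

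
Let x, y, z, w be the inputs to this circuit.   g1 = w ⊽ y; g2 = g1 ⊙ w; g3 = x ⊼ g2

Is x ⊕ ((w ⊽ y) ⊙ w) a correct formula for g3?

No

g1 = w ⊽ y
g2 = g1 ⊙ w = (w ⊽ y) ⊙ w
g3 = x ⊼ g2 = x ⊼ ((w ⊽ y) ⊙ w)
At x=0, y=0, z=0, w=0: circuit gives 1, formula gives 0.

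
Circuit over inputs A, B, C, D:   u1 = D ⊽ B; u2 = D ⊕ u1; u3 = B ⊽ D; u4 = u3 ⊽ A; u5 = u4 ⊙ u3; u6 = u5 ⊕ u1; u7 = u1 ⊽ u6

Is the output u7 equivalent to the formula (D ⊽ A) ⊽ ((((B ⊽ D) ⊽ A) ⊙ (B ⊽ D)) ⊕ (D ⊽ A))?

No

u1 = D ⊽ B
u3 = B ⊽ D
u4 = u3 ⊽ A = (B ⊽ D) ⊽ A
u5 = u4 ⊙ u3 = ((B ⊽ D) ⊽ A) ⊙ (B ⊽ D)
u6 = u5 ⊕ u1 = (((B ⊽ D) ⊽ A) ⊙ (B ⊽ D)) ⊕ (D ⊽ B)
u7 = u1 ⊽ u6 = (D ⊽ B) ⊽ ((((B ⊽ D) ⊽ A) ⊙ (B ⊽ D)) ⊕ (D ⊽ B))
At A=0, B=1, C=0, D=0: circuit gives 1, formula gives 0.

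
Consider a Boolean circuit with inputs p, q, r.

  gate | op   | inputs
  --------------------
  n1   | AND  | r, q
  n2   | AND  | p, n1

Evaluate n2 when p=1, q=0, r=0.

n1 = 0 AND 0 = 0
n2 = 1 AND 0 = 0

0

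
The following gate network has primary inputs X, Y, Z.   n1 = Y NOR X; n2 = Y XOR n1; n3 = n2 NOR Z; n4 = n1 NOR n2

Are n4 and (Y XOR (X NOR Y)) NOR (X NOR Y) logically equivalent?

n1 = Y NOR X
n2 = Y XOR n1 = Y XOR (Y NOR X)
n4 = n1 NOR n2 = (Y NOR X) NOR (Y XOR (Y NOR X))
At X=0, Y=0, Z=0: circuit gives 0, formula gives 0.
At X=1, Y=0, Z=0: circuit gives 1, formula gives 1.
Agrees on all 8 inputs.

Yes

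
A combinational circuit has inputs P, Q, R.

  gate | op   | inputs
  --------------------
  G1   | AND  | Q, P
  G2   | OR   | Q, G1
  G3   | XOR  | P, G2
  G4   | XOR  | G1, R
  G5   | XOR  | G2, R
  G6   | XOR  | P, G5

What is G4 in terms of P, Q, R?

(Q AND P) XOR R

G1 = Q AND P
G4 = G1 XOR R = (Q AND P) XOR R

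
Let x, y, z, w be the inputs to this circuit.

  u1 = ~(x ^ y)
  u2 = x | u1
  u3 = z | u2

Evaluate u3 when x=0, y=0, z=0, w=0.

u1 = ~(0 ^ 0) = 1
u2 = 0 | 1 = 1
u3 = 0 | 1 = 1

1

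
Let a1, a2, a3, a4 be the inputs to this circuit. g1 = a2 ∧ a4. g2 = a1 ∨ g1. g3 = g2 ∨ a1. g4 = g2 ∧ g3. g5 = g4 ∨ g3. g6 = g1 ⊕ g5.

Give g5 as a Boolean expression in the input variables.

((a1 ∨ (a2 ∧ a4)) ∧ ((a1 ∨ (a2 ∧ a4)) ∨ a1)) ∨ ((a1 ∨ (a2 ∧ a4)) ∨ a1)

g1 = a2 ∧ a4
g2 = a1 ∨ g1 = a1 ∨ (a2 ∧ a4)
g3 = g2 ∨ a1 = (a1 ∨ (a2 ∧ a4)) ∨ a1
g4 = g2 ∧ g3 = (a1 ∨ (a2 ∧ a4)) ∧ ((a1 ∨ (a2 ∧ a4)) ∨ a1)
g5 = g4 ∨ g3 = ((a1 ∨ (a2 ∧ a4)) ∧ ((a1 ∨ (a2 ∧ a4)) ∨ a1)) ∨ ((a1 ∨ (a2 ∧ a4)) ∨ a1)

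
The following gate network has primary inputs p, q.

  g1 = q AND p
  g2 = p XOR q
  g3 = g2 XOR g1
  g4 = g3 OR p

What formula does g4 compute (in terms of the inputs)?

g1 = q AND p
g2 = p XOR q
g3 = g2 XOR g1 = (p XOR q) XOR (q AND p)
g4 = g3 OR p = ((p XOR q) XOR (q AND p)) OR p

((p XOR q) XOR (q AND p)) OR p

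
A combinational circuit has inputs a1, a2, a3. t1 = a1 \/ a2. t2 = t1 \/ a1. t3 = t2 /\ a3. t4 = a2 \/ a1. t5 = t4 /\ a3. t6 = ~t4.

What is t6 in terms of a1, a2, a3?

t4 = a2 \/ a1
t6 = ~t4 = ~(a2 \/ a1)

~(a2 \/ a1)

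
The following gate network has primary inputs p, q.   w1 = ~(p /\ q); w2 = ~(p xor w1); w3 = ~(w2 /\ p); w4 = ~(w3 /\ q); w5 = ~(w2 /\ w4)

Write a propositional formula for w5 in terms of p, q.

~((~(p xor (~(p /\ q)))) /\ (~((~((~(p xor (~(p /\ q)))) /\ p)) /\ q)))

w1 = ~(p /\ q)
w2 = ~(p xor w1) = ~(p xor (~(p /\ q)))
w3 = ~(w2 /\ p) = ~((~(p xor (~(p /\ q)))) /\ p)
w4 = ~(w3 /\ q) = ~((~((~(p xor (~(p /\ q)))) /\ p)) /\ q)
w5 = ~(w2 /\ w4) = ~((~(p xor (~(p /\ q)))) /\ (~((~((~(p xor (~(p /\ q)))) /\ p)) /\ q)))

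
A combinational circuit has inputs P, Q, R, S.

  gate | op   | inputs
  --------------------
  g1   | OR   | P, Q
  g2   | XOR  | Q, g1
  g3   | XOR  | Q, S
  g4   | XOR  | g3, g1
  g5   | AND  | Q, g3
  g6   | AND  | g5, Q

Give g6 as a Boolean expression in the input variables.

(Q AND (Q XOR S)) AND Q

g3 = Q XOR S
g5 = Q AND g3 = Q AND (Q XOR S)
g6 = g5 AND Q = (Q AND (Q XOR S)) AND Q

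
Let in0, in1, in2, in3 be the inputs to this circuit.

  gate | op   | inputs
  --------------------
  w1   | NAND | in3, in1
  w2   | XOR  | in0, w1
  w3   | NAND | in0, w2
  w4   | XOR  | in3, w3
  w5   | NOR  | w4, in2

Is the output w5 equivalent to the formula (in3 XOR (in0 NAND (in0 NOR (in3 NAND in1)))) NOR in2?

w1 = in3 NAND in1
w2 = in0 XOR w1 = in0 XOR (in3 NAND in1)
w3 = in0 NAND w2 = in0 NAND (in0 XOR (in3 NAND in1))
w4 = in3 XOR w3 = in3 XOR (in0 NAND (in0 XOR (in3 NAND in1)))
w5 = w4 NOR in2 = (in3 XOR (in0 NAND (in0 XOR (in3 NAND in1)))) NOR in2
At in0=1, in1=1, in2=0, in3=1: circuit gives 0, formula gives 1.

No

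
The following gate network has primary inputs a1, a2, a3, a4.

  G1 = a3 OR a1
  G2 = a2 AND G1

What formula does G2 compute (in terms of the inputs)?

a2 AND (a3 OR a1)

G1 = a3 OR a1
G2 = a2 AND G1 = a2 AND (a3 OR a1)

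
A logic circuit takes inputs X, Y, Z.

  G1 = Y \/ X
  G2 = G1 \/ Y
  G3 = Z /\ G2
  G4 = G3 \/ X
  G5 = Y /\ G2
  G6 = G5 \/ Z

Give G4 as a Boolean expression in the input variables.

(Z /\ ((Y \/ X) \/ Y)) \/ X

G1 = Y \/ X
G2 = G1 \/ Y = (Y \/ X) \/ Y
G3 = Z /\ G2 = Z /\ ((Y \/ X) \/ Y)
G4 = G3 \/ X = (Z /\ ((Y \/ X) \/ Y)) \/ X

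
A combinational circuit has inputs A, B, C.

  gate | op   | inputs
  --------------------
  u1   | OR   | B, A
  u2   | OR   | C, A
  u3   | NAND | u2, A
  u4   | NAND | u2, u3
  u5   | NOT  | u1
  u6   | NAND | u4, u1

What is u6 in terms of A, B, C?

((C OR A) NAND ((C OR A) NAND A)) NAND (B OR A)

u1 = B OR A
u2 = C OR A
u3 = u2 NAND A = (C OR A) NAND A
u4 = u2 NAND u3 = (C OR A) NAND ((C OR A) NAND A)
u6 = u4 NAND u1 = ((C OR A) NAND ((C OR A) NAND A)) NAND (B OR A)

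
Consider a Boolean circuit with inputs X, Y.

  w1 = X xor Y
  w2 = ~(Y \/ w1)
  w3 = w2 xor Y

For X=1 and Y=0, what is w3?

0

w1 = 1 xor 0 = 1
w2 = ~(0 \/ 1) = 0
w3 = 0 xor 0 = 0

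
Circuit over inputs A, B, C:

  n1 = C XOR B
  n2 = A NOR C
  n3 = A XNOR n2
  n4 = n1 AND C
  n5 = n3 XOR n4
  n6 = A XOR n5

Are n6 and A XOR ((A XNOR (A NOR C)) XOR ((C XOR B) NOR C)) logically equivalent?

n1 = C XOR B
n2 = A NOR C
n3 = A XNOR n2 = A XNOR (A NOR C)
n4 = n1 AND C = (C XOR B) AND C
n5 = n3 XOR n4 = (A XNOR (A NOR C)) XOR ((C XOR B) AND C)
n6 = A XOR n5 = A XOR ((A XNOR (A NOR C)) XOR ((C XOR B) AND C))
At A=0, B=0, C=0: circuit gives 0, formula gives 1.

No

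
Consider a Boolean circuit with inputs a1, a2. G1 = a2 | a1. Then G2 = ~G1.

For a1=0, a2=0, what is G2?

1

G1 = 0 | 0 = 0
G2 = ~0 = 1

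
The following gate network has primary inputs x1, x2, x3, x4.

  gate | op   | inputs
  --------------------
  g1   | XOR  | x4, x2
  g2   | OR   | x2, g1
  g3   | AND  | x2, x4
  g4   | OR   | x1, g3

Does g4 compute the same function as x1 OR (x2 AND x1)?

g3 = x2 AND x4
g4 = x1 OR g3 = x1 OR (x2 AND x4)
At x1=0, x2=1, x3=0, x4=1: circuit gives 1, formula gives 0.

No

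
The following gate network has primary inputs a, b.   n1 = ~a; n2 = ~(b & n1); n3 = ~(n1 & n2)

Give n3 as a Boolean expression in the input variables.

n1 = ~a
n2 = ~(b & n1) = ~(b & ~a)
n3 = ~(n1 & n2) = ~(~a & (~(b & ~a)))

~(~a & (~(b & ~a)))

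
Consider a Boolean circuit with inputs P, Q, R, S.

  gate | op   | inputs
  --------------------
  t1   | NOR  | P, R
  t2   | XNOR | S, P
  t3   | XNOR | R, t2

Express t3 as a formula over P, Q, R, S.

R XNOR (S XNOR P)

t2 = S XNOR P
t3 = R XNOR t2 = R XNOR (S XNOR P)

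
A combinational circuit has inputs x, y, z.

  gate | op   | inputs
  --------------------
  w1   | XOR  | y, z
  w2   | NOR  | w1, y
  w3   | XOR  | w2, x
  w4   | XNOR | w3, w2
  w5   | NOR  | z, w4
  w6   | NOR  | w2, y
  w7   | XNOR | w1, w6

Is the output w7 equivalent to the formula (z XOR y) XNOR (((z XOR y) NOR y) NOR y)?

w1 = y XOR z
w2 = w1 NOR y = (y XOR z) NOR y
w6 = w2 NOR y = ((y XOR z) NOR y) NOR y
w7 = w1 XNOR w6 = (y XOR z) XNOR (((y XOR z) NOR y) NOR y)
At x=0, y=1, z=0: circuit gives 0, formula gives 0.
At x=0, y=0, z=0: circuit gives 1, formula gives 1.
Agrees on all 8 inputs.

Yes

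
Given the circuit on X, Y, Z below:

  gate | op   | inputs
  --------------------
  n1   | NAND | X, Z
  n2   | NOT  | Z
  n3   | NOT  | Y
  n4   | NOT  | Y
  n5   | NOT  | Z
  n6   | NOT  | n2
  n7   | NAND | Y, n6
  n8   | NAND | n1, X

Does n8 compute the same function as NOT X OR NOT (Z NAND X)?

Yes

n1 = X NAND Z
n8 = n1 NAND X = (X NAND Z) NAND X
At X=1, Y=0, Z=0: circuit gives 0, formula gives 0.
At X=0, Y=0, Z=0: circuit gives 1, formula gives 1.
Agrees on all 8 inputs.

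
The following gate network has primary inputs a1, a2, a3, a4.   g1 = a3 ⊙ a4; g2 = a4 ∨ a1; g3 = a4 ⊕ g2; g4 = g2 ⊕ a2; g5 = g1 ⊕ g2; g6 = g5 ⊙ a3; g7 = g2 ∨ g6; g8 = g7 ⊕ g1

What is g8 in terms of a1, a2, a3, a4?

g1 = a3 ⊙ a4
g2 = a4 ∨ a1
g5 = g1 ⊕ g2 = (a3 ⊙ a4) ⊕ (a4 ∨ a1)
g6 = g5 ⊙ a3 = ((a3 ⊙ a4) ⊕ (a4 ∨ a1)) ⊙ a3
g7 = g2 ∨ g6 = (a4 ∨ a1) ∨ (((a3 ⊙ a4) ⊕ (a4 ∨ a1)) ⊙ a3)
g8 = g7 ⊕ g1 = ((a4 ∨ a1) ∨ (((a3 ⊙ a4) ⊕ (a4 ∨ a1)) ⊙ a3)) ⊕ (a3 ⊙ a4)

((a4 ∨ a1) ∨ (((a3 ⊙ a4) ⊕ (a4 ∨ a1)) ⊙ a3)) ⊕ (a3 ⊙ a4)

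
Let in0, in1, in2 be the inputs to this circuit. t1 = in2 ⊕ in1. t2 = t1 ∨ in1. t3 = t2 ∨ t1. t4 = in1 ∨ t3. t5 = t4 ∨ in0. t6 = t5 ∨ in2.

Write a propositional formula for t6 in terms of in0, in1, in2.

t1 = in2 ⊕ in1
t2 = t1 ∨ in1 = (in2 ⊕ in1) ∨ in1
t3 = t2 ∨ t1 = ((in2 ⊕ in1) ∨ in1) ∨ (in2 ⊕ in1)
t4 = in1 ∨ t3 = in1 ∨ (((in2 ⊕ in1) ∨ in1) ∨ (in2 ⊕ in1))
t5 = t4 ∨ in0 = (in1 ∨ (((in2 ⊕ in1) ∨ in1) ∨ (in2 ⊕ in1))) ∨ in0
t6 = t5 ∨ in2 = ((in1 ∨ (((in2 ⊕ in1) ∨ in1) ∨ (in2 ⊕ in1))) ∨ in0) ∨ in2

((in1 ∨ (((in2 ⊕ in1) ∨ in1) ∨ (in2 ⊕ in1))) ∨ in0) ∨ in2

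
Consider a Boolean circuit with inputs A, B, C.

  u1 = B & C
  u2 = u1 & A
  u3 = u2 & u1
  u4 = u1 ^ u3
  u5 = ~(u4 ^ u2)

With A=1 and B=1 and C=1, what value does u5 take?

0

u1 = 1 & 1 = 1
u2 = 1 & 1 = 1
u3 = 1 & 1 = 1
u4 = 1 ^ 1 = 0
u5 = ~(0 ^ 1) = 0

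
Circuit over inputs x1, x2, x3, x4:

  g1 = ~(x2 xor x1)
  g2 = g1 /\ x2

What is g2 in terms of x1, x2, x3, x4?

g1 = ~(x2 xor x1)
g2 = g1 /\ x2 = (~(x2 xor x1)) /\ x2

(~(x2 xor x1)) /\ x2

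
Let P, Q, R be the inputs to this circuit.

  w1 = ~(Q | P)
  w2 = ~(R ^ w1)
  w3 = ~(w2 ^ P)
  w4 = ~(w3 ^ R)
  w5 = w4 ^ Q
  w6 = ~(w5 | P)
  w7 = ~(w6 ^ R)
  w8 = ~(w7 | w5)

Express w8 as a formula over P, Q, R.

w1 = ~(Q | P)
w2 = ~(R ^ w1) = ~(R ^ (~(Q | P)))
w3 = ~(w2 ^ P) = ~((~(R ^ (~(Q | P)))) ^ P)
w4 = ~(w3 ^ R) = ~((~((~(R ^ (~(Q | P)))) ^ P)) ^ R)
w5 = w4 ^ Q = (~((~((~(R ^ (~(Q | P)))) ^ P)) ^ R)) ^ Q
w6 = ~(w5 | P) = ~(((~((~((~(R ^ (~(Q | P)))) ^ P)) ^ R)) ^ Q) | P)
w7 = ~(w6 ^ R) = ~((~(((~((~((~(R ^ (~(Q | P)))) ^ P)) ^ R)) ^ Q) | P)) ^ R)
w8 = ~(w7 | w5) = ~((~((~(((~((~((~(R ^ (~(Q | P)))) ^ P)) ^ R)) ^ Q) | P)) ^ R)) | ((~((~((~(R ^ (~(Q | P)))) ^ P)) ^ R)) ^ Q))

~((~((~(((~((~((~(R ^ (~(Q | P)))) ^ P)) ^ R)) ^ Q) | P)) ^ R)) | ((~((~((~(R ^ (~(Q | P)))) ^ P)) ^ R)) ^ Q))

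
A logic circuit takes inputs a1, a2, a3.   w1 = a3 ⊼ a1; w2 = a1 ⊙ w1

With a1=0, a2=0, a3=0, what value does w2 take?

w1 = 0 ⊼ 0 = 1
w2 = 0 ⊙ 1 = 0

0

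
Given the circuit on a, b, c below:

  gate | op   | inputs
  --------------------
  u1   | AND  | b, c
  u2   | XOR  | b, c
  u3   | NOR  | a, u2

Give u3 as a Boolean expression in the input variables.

u2 = b XOR c
u3 = a NOR u2 = a NOR (b XOR c)

a NOR (b XOR c)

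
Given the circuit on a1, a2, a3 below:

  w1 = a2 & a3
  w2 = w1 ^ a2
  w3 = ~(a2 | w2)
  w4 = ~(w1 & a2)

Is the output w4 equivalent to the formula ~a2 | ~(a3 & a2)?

w1 = a2 & a3
w4 = ~(w1 & a2) = ~((a2 & a3) & a2)
At a1=0, a2=1, a3=1: circuit gives 0, formula gives 0.
At a1=0, a2=0, a3=0: circuit gives 1, formula gives 1.
Agrees on all 8 inputs.

Yes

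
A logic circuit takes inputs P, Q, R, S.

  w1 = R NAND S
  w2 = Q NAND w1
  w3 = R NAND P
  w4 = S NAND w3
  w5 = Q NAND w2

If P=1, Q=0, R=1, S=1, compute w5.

1

w1 = 1 NAND 1 = 0
w2 = 0 NAND 0 = 1
w5 = 0 NAND 1 = 1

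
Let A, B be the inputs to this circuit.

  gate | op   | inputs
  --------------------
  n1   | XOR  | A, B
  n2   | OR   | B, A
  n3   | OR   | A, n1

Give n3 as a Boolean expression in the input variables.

n1 = A XOR B
n3 = A OR n1 = A OR (A XOR B)

A OR (A XOR B)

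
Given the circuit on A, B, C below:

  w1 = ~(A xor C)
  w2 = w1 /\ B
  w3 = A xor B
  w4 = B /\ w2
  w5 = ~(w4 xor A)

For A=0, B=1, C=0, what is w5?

w1 = ~(0 xor 0) = 1
w2 = 1 /\ 1 = 1
w4 = 1 /\ 1 = 1
w5 = ~(1 xor 0) = 0

0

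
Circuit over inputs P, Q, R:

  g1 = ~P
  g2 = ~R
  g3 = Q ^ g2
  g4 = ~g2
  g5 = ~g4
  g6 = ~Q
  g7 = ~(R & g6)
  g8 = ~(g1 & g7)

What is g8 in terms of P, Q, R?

g1 = ~P
g6 = ~Q
g7 = ~(R & g6) = ~(R & ~Q)
g8 = ~(g1 & g7) = ~(~P & (~(R & ~Q)))

~(~P & (~(R & ~Q)))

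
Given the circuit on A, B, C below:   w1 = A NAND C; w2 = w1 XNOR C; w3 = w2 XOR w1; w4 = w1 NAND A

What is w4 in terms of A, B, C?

w1 = A NAND C
w4 = w1 NAND A = (A NAND C) NAND A

(A NAND C) NAND A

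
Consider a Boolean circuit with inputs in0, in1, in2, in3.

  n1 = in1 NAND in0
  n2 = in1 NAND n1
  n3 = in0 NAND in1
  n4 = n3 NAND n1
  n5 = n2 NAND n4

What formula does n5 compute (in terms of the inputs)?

n1 = in1 NAND in0
n2 = in1 NAND n1 = in1 NAND (in1 NAND in0)
n3 = in0 NAND in1
n4 = n3 NAND n1 = (in0 NAND in1) NAND (in1 NAND in0)
n5 = n2 NAND n4 = (in1 NAND (in1 NAND in0)) NAND ((in0 NAND in1) NAND (in1 NAND in0))

(in1 NAND (in1 NAND in0)) NAND ((in0 NAND in1) NAND (in1 NAND in0))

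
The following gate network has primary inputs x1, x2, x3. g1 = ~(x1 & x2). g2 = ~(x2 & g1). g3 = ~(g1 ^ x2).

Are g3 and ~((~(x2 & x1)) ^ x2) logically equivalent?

Yes

g1 = ~(x1 & x2)
g3 = ~(g1 ^ x2) = ~((~(x1 & x2)) ^ x2)
At x1=0, x2=0, x3=0: circuit gives 0, formula gives 0.
At x1=0, x2=1, x3=0: circuit gives 1, formula gives 1.
Agrees on all 8 inputs.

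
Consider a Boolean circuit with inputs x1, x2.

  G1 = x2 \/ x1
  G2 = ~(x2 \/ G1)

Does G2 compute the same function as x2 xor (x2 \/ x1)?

G1 = x2 \/ x1
G2 = ~(x2 \/ G1) = ~(x2 \/ (x2 \/ x1))
At x1=0, x2=0: circuit gives 1, formula gives 0.

No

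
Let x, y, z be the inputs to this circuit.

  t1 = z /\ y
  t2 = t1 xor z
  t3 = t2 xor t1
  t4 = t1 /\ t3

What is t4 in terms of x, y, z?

(z /\ y) /\ (((z /\ y) xor z) xor (z /\ y))

t1 = z /\ y
t2 = t1 xor z = (z /\ y) xor z
t3 = t2 xor t1 = ((z /\ y) xor z) xor (z /\ y)
t4 = t1 /\ t3 = (z /\ y) /\ (((z /\ y) xor z) xor (z /\ y))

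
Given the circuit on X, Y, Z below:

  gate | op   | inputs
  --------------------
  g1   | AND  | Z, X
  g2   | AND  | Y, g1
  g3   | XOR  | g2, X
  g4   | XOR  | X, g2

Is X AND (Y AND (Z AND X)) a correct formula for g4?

g1 = Z AND X
g2 = Y AND g1 = Y AND (Z AND X)
g4 = X XOR g2 = X XOR (Y AND (Z AND X))
At X=1, Y=0, Z=0: circuit gives 1, formula gives 0.

No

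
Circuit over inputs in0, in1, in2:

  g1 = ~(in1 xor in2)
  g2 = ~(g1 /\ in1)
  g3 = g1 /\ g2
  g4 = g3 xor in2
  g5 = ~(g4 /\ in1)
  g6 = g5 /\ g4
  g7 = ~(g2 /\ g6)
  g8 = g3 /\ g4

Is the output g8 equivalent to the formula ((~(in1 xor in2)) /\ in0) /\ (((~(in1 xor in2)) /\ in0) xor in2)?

No

g1 = ~(in1 xor in2)
g2 = ~(g1 /\ in1) = ~((~(in1 xor in2)) /\ in1)
g3 = g1 /\ g2 = (~(in1 xor in2)) /\ (~((~(in1 xor in2)) /\ in1))
g4 = g3 xor in2 = ((~(in1 xor in2)) /\ (~((~(in1 xor in2)) /\ in1))) xor in2
g8 = g3 /\ g4 = ((~(in1 xor in2)) /\ (~((~(in1 xor in2)) /\ in1))) /\ (((~(in1 xor in2)) /\ (~((~(in1 xor in2)) /\ in1))) xor in2)
At in0=0, in1=0, in2=0: circuit gives 1, formula gives 0.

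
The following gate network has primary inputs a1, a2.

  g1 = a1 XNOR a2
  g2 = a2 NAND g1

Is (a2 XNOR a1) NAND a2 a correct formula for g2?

g1 = a1 XNOR a2
g2 = a2 NAND g1 = a2 NAND (a1 XNOR a2)
At a1=1, a2=1: circuit gives 0, formula gives 0.
At a1=0, a2=0: circuit gives 1, formula gives 1.
Agrees on all 4 inputs.

Yes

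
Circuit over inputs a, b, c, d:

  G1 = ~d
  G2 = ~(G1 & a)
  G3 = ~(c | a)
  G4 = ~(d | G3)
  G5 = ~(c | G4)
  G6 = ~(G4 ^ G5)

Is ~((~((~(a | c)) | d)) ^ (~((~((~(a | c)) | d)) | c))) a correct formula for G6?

G3 = ~(c | a)
G4 = ~(d | G3) = ~(d | (~(c | a)))
G5 = ~(c | G4) = ~(c | (~(d | (~(c | a)))))
G6 = ~(G4 ^ G5) = ~((~(d | (~(c | a)))) ^ (~(c | (~(d | (~(c | a)))))))
At a=0, b=0, c=0, d=0: circuit gives 0, formula gives 0.
At a=0, b=0, c=1, d=1: circuit gives 1, formula gives 1.
Agrees on all 16 inputs.

Yes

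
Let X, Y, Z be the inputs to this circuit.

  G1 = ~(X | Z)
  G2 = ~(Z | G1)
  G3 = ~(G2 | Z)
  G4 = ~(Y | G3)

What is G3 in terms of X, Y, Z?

~((~(Z | (~(X | Z)))) | Z)

G1 = ~(X | Z)
G2 = ~(Z | G1) = ~(Z | (~(X | Z)))
G3 = ~(G2 | Z) = ~((~(Z | (~(X | Z)))) | Z)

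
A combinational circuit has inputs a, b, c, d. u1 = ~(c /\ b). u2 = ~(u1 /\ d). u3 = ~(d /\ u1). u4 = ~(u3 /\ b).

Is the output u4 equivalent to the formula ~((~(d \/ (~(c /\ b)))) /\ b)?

u1 = ~(c /\ b)
u3 = ~(d /\ u1) = ~(d /\ (~(c /\ b)))
u4 = ~(u3 /\ b) = ~((~(d /\ (~(c /\ b)))) /\ b)
At a=0, b=1, c=0, d=0: circuit gives 0, formula gives 1.

No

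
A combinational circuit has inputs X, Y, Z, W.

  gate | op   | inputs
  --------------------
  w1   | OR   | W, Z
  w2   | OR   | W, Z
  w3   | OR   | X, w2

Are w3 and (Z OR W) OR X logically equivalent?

Yes

w2 = W OR Z
w3 = X OR w2 = X OR (W OR Z)
At X=0, Y=0, Z=0, W=0: circuit gives 0, formula gives 0.
At X=0, Y=0, Z=0, W=1: circuit gives 1, formula gives 1.
Agrees on all 16 inputs.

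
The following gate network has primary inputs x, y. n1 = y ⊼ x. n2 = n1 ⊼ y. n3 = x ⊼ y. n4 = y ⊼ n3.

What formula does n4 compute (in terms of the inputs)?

y ⊼ (x ⊼ y)

n3 = x ⊼ y
n4 = y ⊼ n3 = y ⊼ (x ⊼ y)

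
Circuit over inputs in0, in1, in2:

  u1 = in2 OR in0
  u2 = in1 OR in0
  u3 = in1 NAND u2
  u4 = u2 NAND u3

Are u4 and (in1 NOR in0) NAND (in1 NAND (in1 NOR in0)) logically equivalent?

u2 = in1 OR in0
u3 = in1 NAND u2 = in1 NAND (in1 OR in0)
u4 = u2 NAND u3 = (in1 OR in0) NAND (in1 NAND (in1 OR in0))
At in0=0, in1=0, in2=0: circuit gives 1, formula gives 0.

No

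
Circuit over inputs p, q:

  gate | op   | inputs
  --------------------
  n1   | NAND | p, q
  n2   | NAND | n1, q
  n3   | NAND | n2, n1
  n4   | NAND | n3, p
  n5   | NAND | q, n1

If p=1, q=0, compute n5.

n1 = 1 NAND 0 = 1
n5 = 0 NAND 1 = 1

1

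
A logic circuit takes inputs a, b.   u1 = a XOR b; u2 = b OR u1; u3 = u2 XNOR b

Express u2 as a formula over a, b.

u1 = a XOR b
u2 = b OR u1 = b OR (a XOR b)

b OR (a XOR b)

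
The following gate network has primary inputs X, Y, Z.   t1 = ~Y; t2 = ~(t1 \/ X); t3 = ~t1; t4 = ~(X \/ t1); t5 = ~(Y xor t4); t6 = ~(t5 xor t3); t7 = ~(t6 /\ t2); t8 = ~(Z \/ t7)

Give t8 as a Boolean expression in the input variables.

~(Z \/ (~((~((~(Y xor (~(X \/ ~Y)))) xor ~~Y)) /\ (~(~Y \/ X)))))

t1 = ~Y
t2 = ~(t1 \/ X) = ~(~Y \/ X)
t3 = ~t1 = ~~Y
t4 = ~(X \/ t1) = ~(X \/ ~Y)
t5 = ~(Y xor t4) = ~(Y xor (~(X \/ ~Y)))
t6 = ~(t5 xor t3) = ~((~(Y xor (~(X \/ ~Y)))) xor ~~Y)
t7 = ~(t6 /\ t2) = ~((~((~(Y xor (~(X \/ ~Y)))) xor ~~Y)) /\ (~(~Y \/ X)))
t8 = ~(Z \/ t7) = ~(Z \/ (~((~((~(Y xor (~(X \/ ~Y)))) xor ~~Y)) /\ (~(~Y \/ X)))))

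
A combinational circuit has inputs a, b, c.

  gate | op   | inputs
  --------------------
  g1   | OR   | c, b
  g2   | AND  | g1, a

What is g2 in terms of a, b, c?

(c OR b) AND a

g1 = c OR b
g2 = g1 AND a = (c OR b) AND a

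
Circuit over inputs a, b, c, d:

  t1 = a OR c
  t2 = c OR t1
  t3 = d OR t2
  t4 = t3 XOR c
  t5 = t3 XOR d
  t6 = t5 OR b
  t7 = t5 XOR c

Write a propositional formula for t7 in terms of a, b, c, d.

t1 = a OR c
t2 = c OR t1 = c OR (a OR c)
t3 = d OR t2 = d OR (c OR (a OR c))
t5 = t3 XOR d = (d OR (c OR (a OR c))) XOR d
t7 = t5 XOR c = ((d OR (c OR (a OR c))) XOR d) XOR c

((d OR (c OR (a OR c))) XOR d) XOR c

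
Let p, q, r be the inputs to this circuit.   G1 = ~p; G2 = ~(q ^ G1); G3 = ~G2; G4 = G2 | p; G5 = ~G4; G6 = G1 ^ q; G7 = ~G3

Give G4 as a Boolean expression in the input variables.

(~(q ^ ~p)) | p

G1 = ~p
G2 = ~(q ^ G1) = ~(q ^ ~p)
G4 = G2 | p = (~(q ^ ~p)) | p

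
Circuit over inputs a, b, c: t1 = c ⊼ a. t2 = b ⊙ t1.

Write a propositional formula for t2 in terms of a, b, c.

t1 = c ⊼ a
t2 = b ⊙ t1 = b ⊙ (c ⊼ a)

b ⊙ (c ⊼ a)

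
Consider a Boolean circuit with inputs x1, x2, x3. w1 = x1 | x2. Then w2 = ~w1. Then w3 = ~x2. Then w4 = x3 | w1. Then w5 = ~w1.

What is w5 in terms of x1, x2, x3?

w1 = x1 | x2
w5 = ~w1 = ~(x1 | x2)

~(x1 | x2)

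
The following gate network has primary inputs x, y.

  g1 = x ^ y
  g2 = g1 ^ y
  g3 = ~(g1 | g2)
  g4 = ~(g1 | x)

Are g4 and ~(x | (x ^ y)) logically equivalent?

g1 = x ^ y
g4 = ~(g1 | x) = ~((x ^ y) | x)
At x=0, y=1: circuit gives 0, formula gives 0.
At x=0, y=0: circuit gives 1, formula gives 1.
Agrees on all 4 inputs.

Yes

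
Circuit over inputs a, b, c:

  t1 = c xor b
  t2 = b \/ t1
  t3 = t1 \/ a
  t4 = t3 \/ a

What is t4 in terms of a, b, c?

t1 = c xor b
t3 = t1 \/ a = (c xor b) \/ a
t4 = t3 \/ a = ((c xor b) \/ a) \/ a

((c xor b) \/ a) \/ a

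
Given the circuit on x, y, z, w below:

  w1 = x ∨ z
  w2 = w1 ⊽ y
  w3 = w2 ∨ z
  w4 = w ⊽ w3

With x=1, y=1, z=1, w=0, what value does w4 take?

0

w1 = 1 ∨ 1 = 1
w2 = 1 ⊽ 1 = 0
w3 = 0 ∨ 1 = 1
w4 = 0 ⊽ 1 = 0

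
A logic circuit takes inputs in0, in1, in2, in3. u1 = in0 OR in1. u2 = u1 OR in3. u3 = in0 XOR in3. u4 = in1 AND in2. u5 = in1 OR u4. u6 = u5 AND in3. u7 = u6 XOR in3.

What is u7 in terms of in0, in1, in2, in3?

((in1 OR (in1 AND in2)) AND in3) XOR in3

u4 = in1 AND in2
u5 = in1 OR u4 = in1 OR (in1 AND in2)
u6 = u5 AND in3 = (in1 OR (in1 AND in2)) AND in3
u7 = u6 XOR in3 = ((in1 OR (in1 AND in2)) AND in3) XOR in3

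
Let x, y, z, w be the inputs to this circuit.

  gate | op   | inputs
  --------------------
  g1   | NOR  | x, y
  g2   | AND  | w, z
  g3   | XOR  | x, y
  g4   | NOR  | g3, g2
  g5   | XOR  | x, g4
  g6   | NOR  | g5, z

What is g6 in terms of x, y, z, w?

g2 = w AND z
g3 = x XOR y
g4 = g3 NOR g2 = (x XOR y) NOR (w AND z)
g5 = x XOR g4 = x XOR ((x XOR y) NOR (w AND z))
g6 = g5 NOR z = (x XOR ((x XOR y) NOR (w AND z))) NOR z

(x XOR ((x XOR y) NOR (w AND z))) NOR z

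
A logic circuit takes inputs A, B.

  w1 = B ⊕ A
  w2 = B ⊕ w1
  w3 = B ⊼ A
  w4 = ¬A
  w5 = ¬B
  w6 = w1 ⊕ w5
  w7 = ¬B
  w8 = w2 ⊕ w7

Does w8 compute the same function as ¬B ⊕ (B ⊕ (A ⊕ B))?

Yes

w1 = B ⊕ A
w2 = B ⊕ w1 = B ⊕ (B ⊕ A)
w7 = ¬B
w8 = w2 ⊕ w7 = (B ⊕ (B ⊕ A)) ⊕ ¬B
At A=0, B=1: circuit gives 0, formula gives 0.
At A=0, B=0: circuit gives 1, formula gives 1.
Agrees on all 4 inputs.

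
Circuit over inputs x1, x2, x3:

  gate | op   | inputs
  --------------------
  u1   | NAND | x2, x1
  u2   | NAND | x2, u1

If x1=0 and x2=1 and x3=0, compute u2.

0

u1 = 1 NAND 0 = 1
u2 = 1 NAND 1 = 0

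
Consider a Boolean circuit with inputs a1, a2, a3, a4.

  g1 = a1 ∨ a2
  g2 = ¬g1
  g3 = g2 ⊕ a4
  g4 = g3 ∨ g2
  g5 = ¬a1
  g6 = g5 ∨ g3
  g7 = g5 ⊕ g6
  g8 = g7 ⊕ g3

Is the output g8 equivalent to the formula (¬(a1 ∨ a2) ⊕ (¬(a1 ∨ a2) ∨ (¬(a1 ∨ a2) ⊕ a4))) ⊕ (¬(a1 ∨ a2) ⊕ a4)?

No

g1 = a1 ∨ a2
g2 = ¬g1 = ¬(a1 ∨ a2)
g3 = g2 ⊕ a4 = ¬(a1 ∨ a2) ⊕ a4
g5 = ¬a1
g6 = g5 ∨ g3 = ¬a1 ∨ (¬(a1 ∨ a2) ⊕ a4)
g7 = g5 ⊕ g6 = ¬a1 ⊕ (¬a1 ∨ (¬(a1 ∨ a2) ⊕ a4))
g8 = g7 ⊕ g3 = (¬a1 ⊕ (¬a1 ∨ (¬(a1 ∨ a2) ⊕ a4))) ⊕ (¬(a1 ∨ a2) ⊕ a4)
At a1=0, a2=1, a3=0, a4=1: circuit gives 1, formula gives 0.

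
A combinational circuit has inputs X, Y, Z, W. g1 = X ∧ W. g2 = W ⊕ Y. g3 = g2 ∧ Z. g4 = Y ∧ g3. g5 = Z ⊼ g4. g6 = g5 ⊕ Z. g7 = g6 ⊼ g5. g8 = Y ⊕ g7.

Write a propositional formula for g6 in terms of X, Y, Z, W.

(Z ⊼ (Y ∧ ((W ⊕ Y) ∧ Z))) ⊕ Z

g2 = W ⊕ Y
g3 = g2 ∧ Z = (W ⊕ Y) ∧ Z
g4 = Y ∧ g3 = Y ∧ ((W ⊕ Y) ∧ Z)
g5 = Z ⊼ g4 = Z ⊼ (Y ∧ ((W ⊕ Y) ∧ Z))
g6 = g5 ⊕ Z = (Z ⊼ (Y ∧ ((W ⊕ Y) ∧ Z))) ⊕ Z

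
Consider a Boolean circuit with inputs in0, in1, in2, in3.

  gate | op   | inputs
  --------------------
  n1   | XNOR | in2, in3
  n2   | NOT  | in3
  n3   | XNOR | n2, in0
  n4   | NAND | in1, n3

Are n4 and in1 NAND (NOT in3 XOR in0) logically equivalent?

n2 = NOT in3
n3 = n2 XNOR in0 = NOT in3 XNOR in0
n4 = in1 NAND n3 = in1 NAND (NOT in3 XNOR in0)
At in0=0, in1=1, in2=0, in3=0: circuit gives 1, formula gives 0.

No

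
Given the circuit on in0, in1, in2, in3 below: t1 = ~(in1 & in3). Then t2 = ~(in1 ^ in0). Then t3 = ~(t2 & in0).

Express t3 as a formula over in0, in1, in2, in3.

~((~(in1 ^ in0)) & in0)

t2 = ~(in1 ^ in0)
t3 = ~(t2 & in0) = ~((~(in1 ^ in0)) & in0)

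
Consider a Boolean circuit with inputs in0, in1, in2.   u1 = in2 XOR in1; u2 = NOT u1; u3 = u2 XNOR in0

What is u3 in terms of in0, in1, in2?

NOT (in2 XOR in1) XNOR in0

u1 = in2 XOR in1
u2 = NOT u1 = NOT (in2 XOR in1)
u3 = u2 XNOR in0 = NOT (in2 XOR in1) XNOR in0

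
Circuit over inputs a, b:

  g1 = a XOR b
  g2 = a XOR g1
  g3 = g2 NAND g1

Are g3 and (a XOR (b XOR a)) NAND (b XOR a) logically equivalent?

Yes

g1 = a XOR b
g2 = a XOR g1 = a XOR (a XOR b)
g3 = g2 NAND g1 = (a XOR (a XOR b)) NAND (a XOR b)
At a=0, b=1: circuit gives 0, formula gives 0.
At a=0, b=0: circuit gives 1, formula gives 1.
Agrees on all 4 inputs.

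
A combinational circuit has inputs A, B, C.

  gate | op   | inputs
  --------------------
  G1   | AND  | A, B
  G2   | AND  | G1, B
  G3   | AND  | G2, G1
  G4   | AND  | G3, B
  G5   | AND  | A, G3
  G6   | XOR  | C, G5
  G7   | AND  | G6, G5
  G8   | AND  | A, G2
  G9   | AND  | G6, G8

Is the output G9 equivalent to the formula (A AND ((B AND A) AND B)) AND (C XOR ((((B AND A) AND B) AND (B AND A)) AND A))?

G1 = A AND B
G2 = G1 AND B = (A AND B) AND B
G3 = G2 AND G1 = ((A AND B) AND B) AND (A AND B)
G5 = A AND G3 = A AND (((A AND B) AND B) AND (A AND B))
G6 = C XOR G5 = C XOR (A AND (((A AND B) AND B) AND (A AND B)))
G8 = A AND G2 = A AND ((A AND B) AND B)
G9 = G6 AND G8 = (C XOR (A AND (((A AND B) AND B) AND (A AND B)))) AND (A AND ((A AND B) AND B))
At A=0, B=0, C=0: circuit gives 0, formula gives 0.
At A=1, B=1, C=0: circuit gives 1, formula gives 1.
Agrees on all 8 inputs.

Yes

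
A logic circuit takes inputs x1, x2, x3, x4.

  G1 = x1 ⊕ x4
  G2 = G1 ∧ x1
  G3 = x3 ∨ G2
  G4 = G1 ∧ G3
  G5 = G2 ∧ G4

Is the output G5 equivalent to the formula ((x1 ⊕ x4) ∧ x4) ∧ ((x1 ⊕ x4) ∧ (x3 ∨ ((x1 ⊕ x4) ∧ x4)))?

No

G1 = x1 ⊕ x4
G2 = G1 ∧ x1 = (x1 ⊕ x4) ∧ x1
G3 = x3 ∨ G2 = x3 ∨ ((x1 ⊕ x4) ∧ x1)
G4 = G1 ∧ G3 = (x1 ⊕ x4) ∧ (x3 ∨ ((x1 ⊕ x4) ∧ x1))
G5 = G2 ∧ G4 = ((x1 ⊕ x4) ∧ x1) ∧ ((x1 ⊕ x4) ∧ (x3 ∨ ((x1 ⊕ x4) ∧ x1)))
At x1=0, x2=0, x3=0, x4=1: circuit gives 0, formula gives 1.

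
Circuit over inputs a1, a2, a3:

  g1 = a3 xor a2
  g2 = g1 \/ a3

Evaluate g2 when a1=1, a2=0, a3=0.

g1 = 0 xor 0 = 0
g2 = 0 \/ 0 = 0

0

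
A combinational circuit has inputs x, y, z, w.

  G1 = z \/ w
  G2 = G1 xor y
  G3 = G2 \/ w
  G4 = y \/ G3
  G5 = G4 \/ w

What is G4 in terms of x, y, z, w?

G1 = z \/ w
G2 = G1 xor y = (z \/ w) xor y
G3 = G2 \/ w = ((z \/ w) xor y) \/ w
G4 = y \/ G3 = y \/ (((z \/ w) xor y) \/ w)

y \/ (((z \/ w) xor y) \/ w)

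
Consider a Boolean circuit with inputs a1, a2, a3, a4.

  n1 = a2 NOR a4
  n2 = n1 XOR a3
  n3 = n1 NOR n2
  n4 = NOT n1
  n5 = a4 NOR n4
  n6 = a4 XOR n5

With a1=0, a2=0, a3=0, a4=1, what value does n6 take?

1

n1 = 0 NOR 1 = 0
n4 = NOT 0 = 1
n5 = 1 NOR 1 = 0
n6 = 1 XOR 0 = 1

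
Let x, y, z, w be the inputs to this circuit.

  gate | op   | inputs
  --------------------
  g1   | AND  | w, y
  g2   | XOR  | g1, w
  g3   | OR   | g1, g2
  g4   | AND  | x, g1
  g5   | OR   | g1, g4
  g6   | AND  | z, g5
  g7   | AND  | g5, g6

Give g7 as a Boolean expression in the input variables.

((w AND y) OR (x AND (w AND y))) AND (z AND ((w AND y) OR (x AND (w AND y))))

g1 = w AND y
g4 = x AND g1 = x AND (w AND y)
g5 = g1 OR g4 = (w AND y) OR (x AND (w AND y))
g6 = z AND g5 = z AND ((w AND y) OR (x AND (w AND y)))
g7 = g5 AND g6 = ((w AND y) OR (x AND (w AND y))) AND (z AND ((w AND y) OR (x AND (w AND y))))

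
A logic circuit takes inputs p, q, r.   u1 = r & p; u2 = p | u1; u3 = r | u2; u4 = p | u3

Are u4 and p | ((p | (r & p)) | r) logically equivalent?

Yes

u1 = r & p
u2 = p | u1 = p | (r & p)
u3 = r | u2 = r | (p | (r & p))
u4 = p | u3 = p | (r | (p | (r & p)))
At p=0, q=0, r=0: circuit gives 0, formula gives 0.
At p=0, q=0, r=1: circuit gives 1, formula gives 1.
Agrees on all 8 inputs.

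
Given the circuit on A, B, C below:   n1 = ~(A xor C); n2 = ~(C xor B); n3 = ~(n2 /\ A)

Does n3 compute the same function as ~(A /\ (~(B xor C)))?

Yes

n2 = ~(C xor B)
n3 = ~(n2 /\ A) = ~((~(C xor B)) /\ A)
At A=1, B=0, C=0: circuit gives 0, formula gives 0.
At A=0, B=0, C=0: circuit gives 1, formula gives 1.
Agrees on all 8 inputs.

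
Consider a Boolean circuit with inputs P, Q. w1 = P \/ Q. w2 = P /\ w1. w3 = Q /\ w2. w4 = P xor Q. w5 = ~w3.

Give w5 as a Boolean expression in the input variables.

w1 = P \/ Q
w2 = P /\ w1 = P /\ (P \/ Q)
w3 = Q /\ w2 = Q /\ (P /\ (P \/ Q))
w5 = ~w3 = ~(Q /\ (P /\ (P \/ Q)))

~(Q /\ (P /\ (P \/ Q)))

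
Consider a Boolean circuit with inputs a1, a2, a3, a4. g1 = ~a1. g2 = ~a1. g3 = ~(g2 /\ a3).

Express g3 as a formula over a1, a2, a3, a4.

g2 = ~a1
g3 = ~(g2 /\ a3) = ~(~a1 /\ a3)

~(~a1 /\ a3)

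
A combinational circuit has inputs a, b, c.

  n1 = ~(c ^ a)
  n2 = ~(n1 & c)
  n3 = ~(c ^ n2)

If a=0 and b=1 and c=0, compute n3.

0

n1 = ~(0 ^ 0) = 1
n2 = ~(1 & 0) = 1
n3 = ~(0 ^ 1) = 0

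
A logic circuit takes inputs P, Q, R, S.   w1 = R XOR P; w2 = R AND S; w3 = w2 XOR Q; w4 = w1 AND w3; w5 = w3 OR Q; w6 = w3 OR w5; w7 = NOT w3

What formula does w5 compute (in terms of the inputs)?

w2 = R AND S
w3 = w2 XOR Q = (R AND S) XOR Q
w5 = w3 OR Q = ((R AND S) XOR Q) OR Q

((R AND S) XOR Q) OR Q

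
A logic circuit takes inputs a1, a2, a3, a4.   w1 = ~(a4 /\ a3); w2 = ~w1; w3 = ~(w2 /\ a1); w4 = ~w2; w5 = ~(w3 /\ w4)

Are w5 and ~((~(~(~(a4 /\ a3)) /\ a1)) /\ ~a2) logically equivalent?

No

w1 = ~(a4 /\ a3)
w2 = ~w1 = ~(~(a4 /\ a3))
w3 = ~(w2 /\ a1) = ~(~(~(a4 /\ a3)) /\ a1)
w4 = ~w2 = ~~(~(a4 /\ a3))
w5 = ~(w3 /\ w4) = ~((~(~(~(a4 /\ a3)) /\ a1)) /\ ~~(~(a4 /\ a3)))
At a1=0, a2=0, a3=1, a4=1: circuit gives 1, formula gives 0.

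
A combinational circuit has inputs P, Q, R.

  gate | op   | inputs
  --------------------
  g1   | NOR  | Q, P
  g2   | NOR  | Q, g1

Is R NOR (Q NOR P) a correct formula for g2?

g1 = Q NOR P
g2 = Q NOR g1 = Q NOR (Q NOR P)
At P=0, Q=1, R=0: circuit gives 0, formula gives 1.

No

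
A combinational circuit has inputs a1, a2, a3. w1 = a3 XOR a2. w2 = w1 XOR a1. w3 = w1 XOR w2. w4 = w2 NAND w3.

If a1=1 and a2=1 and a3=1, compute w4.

w1 = 1 XOR 1 = 0
w2 = 0 XOR 1 = 1
w3 = 0 XOR 1 = 1
w4 = 1 NAND 1 = 0

0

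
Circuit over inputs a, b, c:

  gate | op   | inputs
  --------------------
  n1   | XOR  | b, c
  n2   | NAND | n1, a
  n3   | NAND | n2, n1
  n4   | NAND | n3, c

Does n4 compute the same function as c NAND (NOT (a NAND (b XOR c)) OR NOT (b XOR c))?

Yes

n1 = b XOR c
n2 = n1 NAND a = (b XOR c) NAND a
n3 = n2 NAND n1 = ((b XOR c) NAND a) NAND (b XOR c)
n4 = n3 NAND c = (((b XOR c) NAND a) NAND (b XOR c)) NAND c
At a=0, b=1, c=1: circuit gives 0, formula gives 0.
At a=0, b=0, c=0: circuit gives 1, formula gives 1.
Agrees on all 8 inputs.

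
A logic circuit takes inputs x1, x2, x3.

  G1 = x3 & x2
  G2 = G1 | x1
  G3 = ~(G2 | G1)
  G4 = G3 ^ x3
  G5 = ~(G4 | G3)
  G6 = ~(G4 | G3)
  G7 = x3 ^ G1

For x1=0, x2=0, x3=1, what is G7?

1

G1 = 1 & 0 = 0
G7 = 1 ^ 0 = 1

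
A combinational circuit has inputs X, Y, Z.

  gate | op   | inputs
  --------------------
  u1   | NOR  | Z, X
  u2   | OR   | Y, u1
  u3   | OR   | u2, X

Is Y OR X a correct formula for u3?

No

u1 = Z NOR X
u2 = Y OR u1 = Y OR (Z NOR X)
u3 = u2 OR X = (Y OR (Z NOR X)) OR X
At X=0, Y=0, Z=0: circuit gives 1, formula gives 0.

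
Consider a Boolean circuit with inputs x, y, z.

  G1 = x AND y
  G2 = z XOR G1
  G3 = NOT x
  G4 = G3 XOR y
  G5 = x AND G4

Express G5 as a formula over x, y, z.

x AND (NOT x XOR y)

G3 = NOT x
G4 = G3 XOR y = NOT x XOR y
G5 = x AND G4 = x AND (NOT x XOR y)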